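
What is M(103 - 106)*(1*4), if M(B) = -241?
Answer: -964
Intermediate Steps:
M(103 - 106)*(1*4) = -241*4 = -964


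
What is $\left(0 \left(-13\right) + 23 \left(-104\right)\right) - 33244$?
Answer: $-35636$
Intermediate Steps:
$\left(0 \left(-13\right) + 23 \left(-104\right)\right) - 33244 = \left(0 - 2392\right) - 33244 = -2392 - 33244 = -35636$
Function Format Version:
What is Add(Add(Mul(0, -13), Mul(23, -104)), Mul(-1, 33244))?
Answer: -35636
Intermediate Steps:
Add(Add(Mul(0, -13), Mul(23, -104)), Mul(-1, 33244)) = Add(Add(0, -2392), -33244) = Add(-2392, -33244) = -35636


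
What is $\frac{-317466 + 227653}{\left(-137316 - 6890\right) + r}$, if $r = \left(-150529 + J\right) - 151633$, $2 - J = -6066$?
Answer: $\frac{89813}{440300} \approx 0.20398$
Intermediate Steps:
$J = 6068$ ($J = 2 - -6066 = 2 + 6066 = 6068$)
$r = -296094$ ($r = \left(-150529 + 6068\right) - 151633 = -144461 - 151633 = -296094$)
$\frac{-317466 + 227653}{\left(-137316 - 6890\right) + r} = \frac{-317466 + 227653}{\left(-137316 - 6890\right) - 296094} = - \frac{89813}{-144206 - 296094} = - \frac{89813}{-440300} = \left(-89813\right) \left(- \frac{1}{440300}\right) = \frac{89813}{440300}$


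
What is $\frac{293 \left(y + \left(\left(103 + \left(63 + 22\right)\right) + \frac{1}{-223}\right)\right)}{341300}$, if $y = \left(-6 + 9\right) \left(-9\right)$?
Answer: $\frac{5259643}{38054950} \approx 0.13821$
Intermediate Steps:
$y = -27$ ($y = 3 \left(-9\right) = -27$)
$\frac{293 \left(y + \left(\left(103 + \left(63 + 22\right)\right) + \frac{1}{-223}\right)\right)}{341300} = \frac{293 \left(-27 + \left(\left(103 + \left(63 + 22\right)\right) + \frac{1}{-223}\right)\right)}{341300} = 293 \left(-27 + \left(\left(103 + 85\right) - \frac{1}{223}\right)\right) \frac{1}{341300} = 293 \left(-27 + \left(188 - \frac{1}{223}\right)\right) \frac{1}{341300} = 293 \left(-27 + \frac{41923}{223}\right) \frac{1}{341300} = 293 \cdot \frac{35902}{223} \cdot \frac{1}{341300} = \frac{10519286}{223} \cdot \frac{1}{341300} = \frac{5259643}{38054950}$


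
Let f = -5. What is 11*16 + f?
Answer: 171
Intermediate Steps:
11*16 + f = 11*16 - 5 = 176 - 5 = 171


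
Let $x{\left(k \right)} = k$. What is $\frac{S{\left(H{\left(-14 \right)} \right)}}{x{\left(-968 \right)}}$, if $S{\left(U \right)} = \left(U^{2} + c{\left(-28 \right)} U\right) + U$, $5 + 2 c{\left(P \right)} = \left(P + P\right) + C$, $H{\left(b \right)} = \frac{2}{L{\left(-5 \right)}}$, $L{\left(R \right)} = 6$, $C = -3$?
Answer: $\frac{23}{2178} \approx 0.01056$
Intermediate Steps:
$H{\left(b \right)} = \frac{1}{3}$ ($H{\left(b \right)} = \frac{2}{6} = 2 \cdot \frac{1}{6} = \frac{1}{3}$)
$c{\left(P \right)} = -4 + P$ ($c{\left(P \right)} = - \frac{5}{2} + \frac{\left(P + P\right) - 3}{2} = - \frac{5}{2} + \frac{2 P - 3}{2} = - \frac{5}{2} + \frac{-3 + 2 P}{2} = - \frac{5}{2} + \left(- \frac{3}{2} + P\right) = -4 + P$)
$S{\left(U \right)} = U^{2} - 31 U$ ($S{\left(U \right)} = \left(U^{2} + \left(-4 - 28\right) U\right) + U = \left(U^{2} - 32 U\right) + U = U^{2} - 31 U$)
$\frac{S{\left(H{\left(-14 \right)} \right)}}{x{\left(-968 \right)}} = \frac{\frac{1}{3} \left(-31 + \frac{1}{3}\right)}{-968} = \frac{1}{3} \left(- \frac{92}{3}\right) \left(- \frac{1}{968}\right) = \left(- \frac{92}{9}\right) \left(- \frac{1}{968}\right) = \frac{23}{2178}$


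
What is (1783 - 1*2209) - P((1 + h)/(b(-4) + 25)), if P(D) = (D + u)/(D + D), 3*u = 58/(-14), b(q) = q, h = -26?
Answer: -10677/25 ≈ -427.08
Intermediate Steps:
u = -29/21 (u = (58/(-14))/3 = (58*(-1/14))/3 = (1/3)*(-29/7) = -29/21 ≈ -1.3810)
P(D) = (-29/21 + D)/(2*D) (P(D) = (D - 29/21)/(D + D) = (-29/21 + D)/((2*D)) = (-29/21 + D)*(1/(2*D)) = (-29/21 + D)/(2*D))
(1783 - 1*2209) - P((1 + h)/(b(-4) + 25)) = (1783 - 1*2209) - (-29 + 21*((1 - 26)/(-4 + 25)))/(42*((1 - 26)/(-4 + 25))) = (1783 - 2209) - (-29 + 21*(-25/21))/(42*((-25/21))) = -426 - (-29 + 21*(-25*1/21))/(42*((-25*1/21))) = -426 - (-29 + 21*(-25/21))/(42*(-25/21)) = -426 - (-21)*(-29 - 25)/(42*25) = -426 - (-21)*(-54)/(42*25) = -426 - 1*27/25 = -426 - 27/25 = -10677/25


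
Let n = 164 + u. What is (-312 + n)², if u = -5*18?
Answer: 56644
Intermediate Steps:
u = -90
n = 74 (n = 164 - 90 = 74)
(-312 + n)² = (-312 + 74)² = (-238)² = 56644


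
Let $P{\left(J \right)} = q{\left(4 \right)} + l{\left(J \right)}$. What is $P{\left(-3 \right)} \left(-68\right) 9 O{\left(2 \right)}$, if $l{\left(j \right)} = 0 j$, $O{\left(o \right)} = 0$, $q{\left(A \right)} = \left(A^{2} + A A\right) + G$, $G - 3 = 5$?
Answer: $0$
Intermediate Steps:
$G = 8$ ($G = 3 + 5 = 8$)
$q{\left(A \right)} = 8 + 2 A^{2}$ ($q{\left(A \right)} = \left(A^{2} + A A\right) + 8 = \left(A^{2} + A^{2}\right) + 8 = 2 A^{2} + 8 = 8 + 2 A^{2}$)
$l{\left(j \right)} = 0$
$P{\left(J \right)} = 40$ ($P{\left(J \right)} = \left(8 + 2 \cdot 4^{2}\right) + 0 = \left(8 + 2 \cdot 16\right) + 0 = \left(8 + 32\right) + 0 = 40 + 0 = 40$)
$P{\left(-3 \right)} \left(-68\right) 9 O{\left(2 \right)} = 40 \left(-68\right) 9 \cdot 0 = \left(-2720\right) 0 = 0$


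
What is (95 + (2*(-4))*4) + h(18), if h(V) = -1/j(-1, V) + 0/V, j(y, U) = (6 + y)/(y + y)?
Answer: 317/5 ≈ 63.400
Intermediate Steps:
j(y, U) = (6 + y)/(2*y) (j(y, U) = (6 + y)/((2*y)) = (6 + y)*(1/(2*y)) = (6 + y)/(2*y))
h(V) = ⅖ (h(V) = -1/((½)*(6 - 1)/(-1)) + 0/V = -1/((½)*(-1)*5) + 0 = -1/(-5/2) + 0 = -1*(-⅖) + 0 = ⅖ + 0 = ⅖)
(95 + (2*(-4))*4) + h(18) = (95 + (2*(-4))*4) + ⅖ = (95 - 8*4) + ⅖ = (95 - 32) + ⅖ = 63 + ⅖ = 317/5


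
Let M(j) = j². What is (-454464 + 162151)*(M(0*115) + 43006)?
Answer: -12571212878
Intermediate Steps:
(-454464 + 162151)*(M(0*115) + 43006) = (-454464 + 162151)*((0*115)² + 43006) = -292313*(0² + 43006) = -292313*(0 + 43006) = -292313*43006 = -12571212878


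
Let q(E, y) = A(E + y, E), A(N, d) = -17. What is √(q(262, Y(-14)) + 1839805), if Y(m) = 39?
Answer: 2*√459947 ≈ 1356.4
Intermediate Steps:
q(E, y) = -17
√(q(262, Y(-14)) + 1839805) = √(-17 + 1839805) = √1839788 = 2*√459947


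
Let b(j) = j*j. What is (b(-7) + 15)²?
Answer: 4096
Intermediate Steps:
b(j) = j²
(b(-7) + 15)² = ((-7)² + 15)² = (49 + 15)² = 64² = 4096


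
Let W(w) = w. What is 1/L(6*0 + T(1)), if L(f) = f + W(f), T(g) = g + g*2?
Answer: ⅙ ≈ 0.16667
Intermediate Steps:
T(g) = 3*g (T(g) = g + 2*g = 3*g)
L(f) = 2*f (L(f) = f + f = 2*f)
1/L(6*0 + T(1)) = 1/(2*(6*0 + 3*1)) = 1/(2*(0 + 3)) = 1/(2*3) = 1/6 = ⅙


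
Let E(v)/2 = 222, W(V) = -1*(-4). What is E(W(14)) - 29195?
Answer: -28751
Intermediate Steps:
W(V) = 4
E(v) = 444 (E(v) = 2*222 = 444)
E(W(14)) - 29195 = 444 - 29195 = -28751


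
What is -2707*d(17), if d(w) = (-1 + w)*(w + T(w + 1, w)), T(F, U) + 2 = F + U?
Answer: -2165600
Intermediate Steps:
T(F, U) = -2 + F + U (T(F, U) = -2 + (F + U) = -2 + F + U)
d(w) = (-1 + w)*(-1 + 3*w) (d(w) = (-1 + w)*(w + (-2 + (w + 1) + w)) = (-1 + w)*(w + (-2 + (1 + w) + w)) = (-1 + w)*(w + (-1 + 2*w)) = (-1 + w)*(-1 + 3*w))
-2707*d(17) = -2707*(1 - 4*17 + 3*17²) = -2707*(1 - 68 + 3*289) = -2707*(1 - 68 + 867) = -2707*800 = -2165600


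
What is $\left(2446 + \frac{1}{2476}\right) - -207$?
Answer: $\frac{6568829}{2476} \approx 2653.0$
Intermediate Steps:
$\left(2446 + \frac{1}{2476}\right) - -207 = \left(2446 + \frac{1}{2476}\right) + \left(-13 + 220\right) = \frac{6056297}{2476} + 207 = \frac{6568829}{2476}$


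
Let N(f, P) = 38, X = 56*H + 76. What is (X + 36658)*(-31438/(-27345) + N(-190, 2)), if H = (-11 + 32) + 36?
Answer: 42742699448/27345 ≈ 1.5631e+6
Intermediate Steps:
H = 57 (H = 21 + 36 = 57)
X = 3268 (X = 56*57 + 76 = 3192 + 76 = 3268)
(X + 36658)*(-31438/(-27345) + N(-190, 2)) = (3268 + 36658)*(-31438/(-27345) + 38) = 39926*(-31438*(-1/27345) + 38) = 39926*(31438/27345 + 38) = 39926*(1070548/27345) = 42742699448/27345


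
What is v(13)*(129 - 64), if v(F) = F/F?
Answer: 65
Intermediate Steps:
v(F) = 1
v(13)*(129 - 64) = 1*(129 - 64) = 1*65 = 65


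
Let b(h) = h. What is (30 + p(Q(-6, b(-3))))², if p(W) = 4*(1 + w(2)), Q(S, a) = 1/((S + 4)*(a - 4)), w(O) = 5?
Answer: 2916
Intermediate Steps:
Q(S, a) = 1/((-4 + a)*(4 + S)) (Q(S, a) = 1/((4 + S)*(-4 + a)) = 1/((-4 + a)*(4 + S)))
p(W) = 24 (p(W) = 4*(1 + 5) = 4*6 = 24)
(30 + p(Q(-6, b(-3))))² = (30 + 24)² = 54² = 2916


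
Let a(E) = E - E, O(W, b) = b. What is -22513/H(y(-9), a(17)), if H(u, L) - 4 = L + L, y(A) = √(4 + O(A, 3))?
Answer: -22513/4 ≈ -5628.3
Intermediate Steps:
a(E) = 0
y(A) = √7 (y(A) = √(4 + 3) = √7)
H(u, L) = 4 + 2*L (H(u, L) = 4 + (L + L) = 4 + 2*L)
-22513/H(y(-9), a(17)) = -22513/(4 + 2*0) = -22513/(4 + 0) = -22513/4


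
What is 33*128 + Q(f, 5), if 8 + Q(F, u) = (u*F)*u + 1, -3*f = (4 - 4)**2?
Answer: 4217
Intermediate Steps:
f = 0 (f = -(4 - 4)**2/3 = -1/3*0**2 = -1/3*0 = 0)
Q(F, u) = -7 + F*u**2 (Q(F, u) = -8 + ((u*F)*u + 1) = -8 + ((F*u)*u + 1) = -8 + (F*u**2 + 1) = -8 + (1 + F*u**2) = -7 + F*u**2)
33*128 + Q(f, 5) = 33*128 + (-7 + 0*5**2) = 4224 + (-7 + 0*25) = 4224 + (-7 + 0) = 4224 - 7 = 4217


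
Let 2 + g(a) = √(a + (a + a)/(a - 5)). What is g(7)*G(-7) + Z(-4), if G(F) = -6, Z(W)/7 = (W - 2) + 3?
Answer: -9 - 6*√14 ≈ -31.450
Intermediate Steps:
Z(W) = 7 + 7*W (Z(W) = 7*((W - 2) + 3) = 7*((-2 + W) + 3) = 7*(1 + W) = 7 + 7*W)
g(a) = -2 + √(a + 2*a/(-5 + a)) (g(a) = -2 + √(a + (a + a)/(a - 5)) = -2 + √(a + (2*a)/(-5 + a)) = -2 + √(a + 2*a/(-5 + a)))
g(7)*G(-7) + Z(-4) = (-2 + √(7*(-3 + 7)/(-5 + 7)))*(-6) + (7 + 7*(-4)) = (-2 + √(7*4/2))*(-6) + (7 - 28) = (-2 + √(7*(½)*4))*(-6) - 21 = (-2 + √14)*(-6) - 21 = (12 - 6*√14) - 21 = -9 - 6*√14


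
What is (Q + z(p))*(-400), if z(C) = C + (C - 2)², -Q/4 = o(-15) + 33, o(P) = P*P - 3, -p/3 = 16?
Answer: -572800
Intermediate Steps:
p = -48 (p = -3*16 = -48)
o(P) = -3 + P² (o(P) = P² - 3 = -3 + P²)
Q = -1020 (Q = -4*((-3 + (-15)²) + 33) = -4*((-3 + 225) + 33) = -4*(222 + 33) = -4*255 = -1020)
z(C) = C + (-2 + C)²
(Q + z(p))*(-400) = (-1020 + (-48 + (-2 - 48)²))*(-400) = (-1020 + (-48 + (-50)²))*(-400) = (-1020 + (-48 + 2500))*(-400) = (-1020 + 2452)*(-400) = 1432*(-400) = -572800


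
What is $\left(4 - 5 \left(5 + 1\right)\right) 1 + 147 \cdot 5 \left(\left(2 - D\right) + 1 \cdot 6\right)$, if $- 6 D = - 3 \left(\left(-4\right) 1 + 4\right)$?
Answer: $5854$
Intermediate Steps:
$D = 0$ ($D = - \frac{\left(-3\right) \left(\left(-4\right) 1 + 4\right)}{6} = - \frac{\left(-3\right) \left(-4 + 4\right)}{6} = - \frac{\left(-3\right) 0}{6} = \left(- \frac{1}{6}\right) 0 = 0$)
$\left(4 - 5 \left(5 + 1\right)\right) 1 + 147 \cdot 5 \left(\left(2 - D\right) + 1 \cdot 6\right) = \left(4 - 5 \left(5 + 1\right)\right) 1 + 147 \cdot 5 \left(\left(2 - 0\right) + 1 \cdot 6\right) = \left(4 - 30\right) 1 + 147 \cdot 5 \left(\left(2 + 0\right) + 6\right) = \left(4 - 30\right) 1 + 147 \cdot 5 \left(2 + 6\right) = \left(-26\right) 1 + 147 \cdot 5 \cdot 8 = -26 + 147 \cdot 40 = -26 + 5880 = 5854$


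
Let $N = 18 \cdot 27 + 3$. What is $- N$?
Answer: $-489$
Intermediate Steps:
$N = 489$ ($N = 486 + 3 = 489$)
$- N = \left(-1\right) 489 = -489$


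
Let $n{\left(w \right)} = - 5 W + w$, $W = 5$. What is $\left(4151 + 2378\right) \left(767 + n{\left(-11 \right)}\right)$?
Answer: $4772699$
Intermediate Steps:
$n{\left(w \right)} = -25 + w$ ($n{\left(w \right)} = \left(-5\right) 5 + w = -25 + w$)
$\left(4151 + 2378\right) \left(767 + n{\left(-11 \right)}\right) = \left(4151 + 2378\right) \left(767 - 36\right) = 6529 \left(767 - 36\right) = 6529 \cdot 731 = 4772699$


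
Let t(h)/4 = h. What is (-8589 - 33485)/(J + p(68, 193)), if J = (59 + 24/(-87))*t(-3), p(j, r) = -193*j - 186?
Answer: 610073/203213 ≈ 3.0021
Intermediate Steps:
t(h) = 4*h
p(j, r) = -186 - 193*j
J = -20436/29 (J = (59 + 24/(-87))*(4*(-3)) = (59 + 24*(-1/87))*(-12) = (59 - 8/29)*(-12) = (1703/29)*(-12) = -20436/29 ≈ -704.69)
(-8589 - 33485)/(J + p(68, 193)) = (-8589 - 33485)/(-20436/29 + (-186 - 193*68)) = -42074/(-20436/29 + (-186 - 13124)) = -42074/(-20436/29 - 13310) = -42074/(-406426/29) = -42074*(-29/406426) = 610073/203213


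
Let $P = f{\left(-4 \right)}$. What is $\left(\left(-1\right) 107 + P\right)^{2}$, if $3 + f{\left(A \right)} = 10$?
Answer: $10000$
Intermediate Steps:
$f{\left(A \right)} = 7$ ($f{\left(A \right)} = -3 + 10 = 7$)
$P = 7$
$\left(\left(-1\right) 107 + P\right)^{2} = \left(\left(-1\right) 107 + 7\right)^{2} = \left(-107 + 7\right)^{2} = \left(-100\right)^{2} = 10000$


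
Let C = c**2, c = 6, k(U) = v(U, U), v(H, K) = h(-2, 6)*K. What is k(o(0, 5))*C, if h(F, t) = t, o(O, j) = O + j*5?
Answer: 5400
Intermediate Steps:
o(O, j) = O + 5*j
v(H, K) = 6*K
k(U) = 6*U
C = 36 (C = 6**2 = 36)
k(o(0, 5))*C = (6*(0 + 5*5))*36 = (6*(0 + 25))*36 = (6*25)*36 = 150*36 = 5400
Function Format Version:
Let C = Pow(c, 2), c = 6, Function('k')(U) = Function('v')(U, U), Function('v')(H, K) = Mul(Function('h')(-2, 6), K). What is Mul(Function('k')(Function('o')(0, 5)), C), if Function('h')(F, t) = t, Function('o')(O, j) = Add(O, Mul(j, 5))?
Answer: 5400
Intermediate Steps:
Function('o')(O, j) = Add(O, Mul(5, j))
Function('v')(H, K) = Mul(6, K)
Function('k')(U) = Mul(6, U)
C = 36 (C = Pow(6, 2) = 36)
Mul(Function('k')(Function('o')(0, 5)), C) = Mul(Mul(6, Add(0, Mul(5, 5))), 36) = Mul(Mul(6, Add(0, 25)), 36) = Mul(Mul(6, 25), 36) = Mul(150, 36) = 5400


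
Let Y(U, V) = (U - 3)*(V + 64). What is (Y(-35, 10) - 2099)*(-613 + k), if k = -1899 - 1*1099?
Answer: 17733621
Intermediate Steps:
Y(U, V) = (-3 + U)*(64 + V)
k = -2998 (k = -1899 - 1099 = -2998)
(Y(-35, 10) - 2099)*(-613 + k) = ((-192 - 3*10 + 64*(-35) - 35*10) - 2099)*(-613 - 2998) = ((-192 - 30 - 2240 - 350) - 2099)*(-3611) = (-2812 - 2099)*(-3611) = -4911*(-3611) = 17733621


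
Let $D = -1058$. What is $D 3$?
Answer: $-3174$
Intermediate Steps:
$D 3 = \left(-1058\right) 3 = -3174$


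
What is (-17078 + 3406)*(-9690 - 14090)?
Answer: 325120160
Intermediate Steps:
(-17078 + 3406)*(-9690 - 14090) = -13672*(-23780) = 325120160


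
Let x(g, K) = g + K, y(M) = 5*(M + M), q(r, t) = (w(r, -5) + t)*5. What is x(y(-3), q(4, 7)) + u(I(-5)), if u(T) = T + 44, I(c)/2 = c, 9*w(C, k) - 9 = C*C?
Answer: 476/9 ≈ 52.889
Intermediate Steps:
w(C, k) = 1 + C**2/9 (w(C, k) = 1 + (C*C)/9 = 1 + C**2/9)
I(c) = 2*c
q(r, t) = 5 + 5*t + 5*r**2/9 (q(r, t) = ((1 + r**2/9) + t)*5 = (1 + t + r**2/9)*5 = 5 + 5*t + 5*r**2/9)
y(M) = 10*M (y(M) = 5*(2*M) = 10*M)
x(g, K) = K + g
u(T) = 44 + T
x(y(-3), q(4, 7)) + u(I(-5)) = ((5 + 5*7 + (5/9)*4**2) + 10*(-3)) + (44 + 2*(-5)) = ((5 + 35 + (5/9)*16) - 30) + (44 - 10) = ((5 + 35 + 80/9) - 30) + 34 = (440/9 - 30) + 34 = 170/9 + 34 = 476/9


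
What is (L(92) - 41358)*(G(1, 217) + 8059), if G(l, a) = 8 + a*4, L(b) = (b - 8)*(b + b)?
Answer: -231434370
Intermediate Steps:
L(b) = 2*b*(-8 + b) (L(b) = (-8 + b)*(2*b) = 2*b*(-8 + b))
G(l, a) = 8 + 4*a
(L(92) - 41358)*(G(1, 217) + 8059) = (2*92*(-8 + 92) - 41358)*((8 + 4*217) + 8059) = (2*92*84 - 41358)*((8 + 868) + 8059) = (15456 - 41358)*(876 + 8059) = -25902*8935 = -231434370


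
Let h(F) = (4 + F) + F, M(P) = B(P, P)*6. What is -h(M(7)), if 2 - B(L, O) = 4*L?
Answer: 308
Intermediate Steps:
B(L, O) = 2 - 4*L
M(P) = 12 - 24*P (M(P) = (2 - 4*P)*6 = 12 - 24*P)
h(F) = 4 + 2*F
-h(M(7)) = -(4 + 2*(12 - 24*7)) = -(4 + 2*(12 - 168)) = -(4 + 2*(-156)) = -(4 - 312) = -1*(-308) = 308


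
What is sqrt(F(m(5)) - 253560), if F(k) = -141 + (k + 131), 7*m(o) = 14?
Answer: 8*I*sqrt(3962) ≈ 503.56*I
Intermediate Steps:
m(o) = 2 (m(o) = (1/7)*14 = 2)
F(k) = -10 + k (F(k) = -141 + (131 + k) = -10 + k)
sqrt(F(m(5)) - 253560) = sqrt((-10 + 2) - 253560) = sqrt(-8 - 253560) = sqrt(-253568) = 8*I*sqrt(3962)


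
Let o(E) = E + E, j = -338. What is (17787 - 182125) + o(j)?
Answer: -165014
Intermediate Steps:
o(E) = 2*E
(17787 - 182125) + o(j) = (17787 - 182125) + 2*(-338) = -164338 - 676 = -165014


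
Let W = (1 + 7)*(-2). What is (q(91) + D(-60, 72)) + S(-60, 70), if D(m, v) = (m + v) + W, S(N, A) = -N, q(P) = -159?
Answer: -103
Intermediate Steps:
W = -16 (W = 8*(-2) = -16)
D(m, v) = -16 + m + v (D(m, v) = (m + v) - 16 = -16 + m + v)
(q(91) + D(-60, 72)) + S(-60, 70) = (-159 + (-16 - 60 + 72)) - 1*(-60) = (-159 - 4) + 60 = -163 + 60 = -103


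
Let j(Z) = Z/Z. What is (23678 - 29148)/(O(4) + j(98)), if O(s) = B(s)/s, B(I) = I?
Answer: -2735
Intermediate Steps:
j(Z) = 1
O(s) = 1 (O(s) = s/s = 1)
(23678 - 29148)/(O(4) + j(98)) = (23678 - 29148)/(1 + 1) = -5470/2 = -5470*1/2 = -2735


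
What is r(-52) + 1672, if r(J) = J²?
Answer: 4376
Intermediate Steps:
r(-52) + 1672 = (-52)² + 1672 = 2704 + 1672 = 4376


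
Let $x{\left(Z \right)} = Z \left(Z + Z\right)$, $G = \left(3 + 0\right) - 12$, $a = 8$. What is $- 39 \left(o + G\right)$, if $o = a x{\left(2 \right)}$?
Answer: $-2145$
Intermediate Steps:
$G = -9$ ($G = 3 - 12 = -9$)
$x{\left(Z \right)} = 2 Z^{2}$ ($x{\left(Z \right)} = Z 2 Z = 2 Z^{2}$)
$o = 64$ ($o = 8 \cdot 2 \cdot 2^{2} = 8 \cdot 2 \cdot 4 = 8 \cdot 8 = 64$)
$- 39 \left(o + G\right) = - 39 \left(64 - 9\right) = \left(-39\right) 55 = -2145$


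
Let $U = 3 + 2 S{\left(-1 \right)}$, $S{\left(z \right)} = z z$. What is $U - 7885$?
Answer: $-7880$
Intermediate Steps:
$S{\left(z \right)} = z^{2}$
$U = 5$ ($U = 3 + 2 \left(-1\right)^{2} = 3 + 2 \cdot 1 = 3 + 2 = 5$)
$U - 7885 = 5 - 7885 = -7880$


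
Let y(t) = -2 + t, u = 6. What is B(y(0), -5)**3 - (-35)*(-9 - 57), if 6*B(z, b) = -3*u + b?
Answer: -511127/216 ≈ -2366.3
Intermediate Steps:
B(z, b) = -3 + b/6 (B(z, b) = (-3*6 + b)/6 = (-18 + b)/6 = -3 + b/6)
B(y(0), -5)**3 - (-35)*(-9 - 57) = (-3 + (1/6)*(-5))**3 - (-35)*(-9 - 57) = (-3 - 5/6)**3 - (-35)*(-66) = (-23/6)**3 - 1*2310 = -12167/216 - 2310 = -511127/216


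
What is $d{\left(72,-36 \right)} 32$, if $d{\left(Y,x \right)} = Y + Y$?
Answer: $4608$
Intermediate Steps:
$d{\left(Y,x \right)} = 2 Y$
$d{\left(72,-36 \right)} 32 = 2 \cdot 72 \cdot 32 = 144 \cdot 32 = 4608$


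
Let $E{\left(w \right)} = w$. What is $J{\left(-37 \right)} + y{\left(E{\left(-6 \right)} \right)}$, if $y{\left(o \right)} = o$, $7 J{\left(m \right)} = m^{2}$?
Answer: $\frac{1327}{7} \approx 189.57$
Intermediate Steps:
$J{\left(m \right)} = \frac{m^{2}}{7}$
$J{\left(-37 \right)} + y{\left(E{\left(-6 \right)} \right)} = \frac{\left(-37\right)^{2}}{7} - 6 = \frac{1}{7} \cdot 1369 - 6 = \frac{1369}{7} - 6 = \frac{1327}{7}$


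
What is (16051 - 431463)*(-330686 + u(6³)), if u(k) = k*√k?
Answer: 137370932632 - 538373952*√6 ≈ 1.3605e+11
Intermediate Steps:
u(k) = k^(3/2)
(16051 - 431463)*(-330686 + u(6³)) = (16051 - 431463)*(-330686 + (6³)^(3/2)) = -415412*(-330686 + 216^(3/2)) = -415412*(-330686 + 1296*√6) = 137370932632 - 538373952*√6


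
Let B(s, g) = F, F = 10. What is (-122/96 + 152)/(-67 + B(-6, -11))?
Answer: -7235/2736 ≈ -2.6444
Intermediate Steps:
B(s, g) = 10
(-122/96 + 152)/(-67 + B(-6, -11)) = (-122/96 + 152)/(-67 + 10) = (-122*1/96 + 152)/(-57) = -(-61/48 + 152)/57 = -1/57*7235/48 = -7235/2736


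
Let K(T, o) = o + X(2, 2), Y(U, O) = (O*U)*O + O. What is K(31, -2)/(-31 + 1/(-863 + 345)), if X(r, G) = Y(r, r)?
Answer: -4144/16059 ≈ -0.25805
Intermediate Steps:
Y(U, O) = O + U*O² (Y(U, O) = U*O² + O = O + U*O²)
X(r, G) = r*(1 + r²) (X(r, G) = r*(1 + r*r) = r*(1 + r²))
K(T, o) = 10 + o (K(T, o) = o + (2 + 2³) = o + (2 + 8) = o + 10 = 10 + o)
K(31, -2)/(-31 + 1/(-863 + 345)) = (10 - 2)/(-31 + 1/(-863 + 345)) = 8/(-31 + 1/(-518)) = 8/(-31 - 1/518) = 8/(-16059/518) = 8*(-518/16059) = -4144/16059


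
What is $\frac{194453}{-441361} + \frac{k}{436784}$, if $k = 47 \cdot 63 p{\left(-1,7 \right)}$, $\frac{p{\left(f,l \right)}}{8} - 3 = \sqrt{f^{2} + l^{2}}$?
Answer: $- \frac{6696135131}{24097427878} + \frac{14805 \sqrt{2}}{54598} \approx 0.10561$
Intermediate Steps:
$p{\left(f,l \right)} = 24 + 8 \sqrt{f^{2} + l^{2}}$
$k = 71064 + 118440 \sqrt{2}$ ($k = 47 \cdot 63 \left(24 + 8 \sqrt{\left(-1\right)^{2} + 7^{2}}\right) = 2961 \left(24 + 8 \sqrt{1 + 49}\right) = 2961 \left(24 + 8 \sqrt{50}\right) = 2961 \left(24 + 8 \cdot 5 \sqrt{2}\right) = 2961 \left(24 + 40 \sqrt{2}\right) = 71064 + 118440 \sqrt{2} \approx 2.3856 \cdot 10^{5}$)
$\frac{194453}{-441361} + \frac{k}{436784} = \frac{194453}{-441361} + \frac{71064 + 118440 \sqrt{2}}{436784} = 194453 \left(- \frac{1}{441361}\right) + \left(71064 + 118440 \sqrt{2}\right) \frac{1}{436784} = - \frac{194453}{441361} + \left(\frac{8883}{54598} + \frac{14805 \sqrt{2}}{54598}\right) = - \frac{6696135131}{24097427878} + \frac{14805 \sqrt{2}}{54598}$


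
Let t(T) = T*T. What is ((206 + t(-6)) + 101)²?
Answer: 117649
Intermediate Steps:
t(T) = T²
((206 + t(-6)) + 101)² = ((206 + (-6)²) + 101)² = ((206 + 36) + 101)² = (242 + 101)² = 343² = 117649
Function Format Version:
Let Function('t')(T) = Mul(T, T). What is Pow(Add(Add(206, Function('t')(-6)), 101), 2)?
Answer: 117649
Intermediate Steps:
Function('t')(T) = Pow(T, 2)
Pow(Add(Add(206, Function('t')(-6)), 101), 2) = Pow(Add(Add(206, Pow(-6, 2)), 101), 2) = Pow(Add(Add(206, 36), 101), 2) = Pow(Add(242, 101), 2) = Pow(343, 2) = 117649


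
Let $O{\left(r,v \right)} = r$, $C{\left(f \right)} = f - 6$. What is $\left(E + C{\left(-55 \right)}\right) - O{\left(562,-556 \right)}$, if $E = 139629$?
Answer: $139006$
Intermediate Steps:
$C{\left(f \right)} = -6 + f$ ($C{\left(f \right)} = f - 6 = -6 + f$)
$\left(E + C{\left(-55 \right)}\right) - O{\left(562,-556 \right)} = \left(139629 - 61\right) - 562 = 139568 - 562 = 139006$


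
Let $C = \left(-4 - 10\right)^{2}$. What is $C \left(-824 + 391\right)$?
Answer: $-84868$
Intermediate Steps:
$C = 196$ ($C = \left(-14\right)^{2} = 196$)
$C \left(-824 + 391\right) = 196 \left(-824 + 391\right) = 196 \left(-433\right) = -84868$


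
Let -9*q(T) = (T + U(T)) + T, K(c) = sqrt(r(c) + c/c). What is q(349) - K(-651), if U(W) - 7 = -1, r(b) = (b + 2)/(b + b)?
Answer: -704/9 - sqrt(2540202)/1302 ≈ -79.446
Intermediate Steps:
r(b) = (2 + b)/(2*b) (r(b) = (2 + b)/((2*b)) = (2 + b)*(1/(2*b)) = (2 + b)/(2*b))
U(W) = 6 (U(W) = 7 - 1 = 6)
K(c) = sqrt(1 + (2 + c)/(2*c)) (K(c) = sqrt((2 + c)/(2*c) + c/c) = sqrt((2 + c)/(2*c) + 1) = sqrt(1 + (2 + c)/(2*c)))
q(T) = -2/3 - 2*T/9 (q(T) = -((T + 6) + T)/9 = -((6 + T) + T)/9 = -(6 + 2*T)/9 = -2/3 - 2*T/9)
q(349) - K(-651) = (-2/3 - 2/9*349) - sqrt(6 + 4/(-651))/2 = (-2/3 - 698/9) - sqrt(6 + 4*(-1/651))/2 = -704/9 - sqrt(6 - 4/651)/2 = -704/9 - sqrt(3902/651)/2 = -704/9 - sqrt(2540202)/651/2 = -704/9 - sqrt(2540202)/1302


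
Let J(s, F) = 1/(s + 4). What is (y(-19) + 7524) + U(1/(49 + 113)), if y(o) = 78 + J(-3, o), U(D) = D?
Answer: 1231687/162 ≈ 7603.0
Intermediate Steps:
J(s, F) = 1/(4 + s)
y(o) = 79 (y(o) = 78 + 1/(4 - 3) = 78 + 1/1 = 78 + 1 = 79)
(y(-19) + 7524) + U(1/(49 + 113)) = (79 + 7524) + 1/(49 + 113) = 7603 + 1/162 = 1231687/162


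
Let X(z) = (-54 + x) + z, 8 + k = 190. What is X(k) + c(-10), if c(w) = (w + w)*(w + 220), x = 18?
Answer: -4054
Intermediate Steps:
c(w) = 2*w*(220 + w) (c(w) = (2*w)*(220 + w) = 2*w*(220 + w))
k = 182 (k = -8 + 190 = 182)
X(z) = -36 + z (X(z) = (-54 + 18) + z = -36 + z)
X(k) + c(-10) = (-36 + 182) + 2*(-10)*(220 - 10) = 146 + 2*(-10)*210 = 146 - 4200 = -4054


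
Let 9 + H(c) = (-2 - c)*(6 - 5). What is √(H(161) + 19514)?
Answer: √19342 ≈ 139.08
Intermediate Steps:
H(c) = -11 - c (H(c) = -9 + (-2 - c)*(6 - 5) = -9 + (-2 - c)*1 = -9 + (-2 - c) = -11 - c)
√(H(161) + 19514) = √((-11 - 1*161) + 19514) = √((-11 - 161) + 19514) = √(-172 + 19514) = √19342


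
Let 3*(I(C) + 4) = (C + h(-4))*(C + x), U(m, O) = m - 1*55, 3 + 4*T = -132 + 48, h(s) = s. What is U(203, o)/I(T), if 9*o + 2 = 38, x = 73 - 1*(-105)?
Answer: -7104/64567 ≈ -0.11003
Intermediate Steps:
x = 178 (x = 73 + 105 = 178)
o = 4 (o = -2/9 + (⅑)*38 = -2/9 + 38/9 = 4)
T = -87/4 (T = -¾ + (-132 + 48)/4 = -¾ + (¼)*(-84) = -¾ - 21 = -87/4 ≈ -21.750)
U(m, O) = -55 + m (U(m, O) = m - 55 = -55 + m)
I(C) = -4 + (-4 + C)*(178 + C)/3 (I(C) = -4 + ((C - 4)*(C + 178))/3 = -4 + ((-4 + C)*(178 + C))/3 = -4 + (-4 + C)*(178 + C)/3)
U(203, o)/I(T) = (-55 + 203)/(-724/3 + 58*(-87/4) + (-87/4)²/3) = 148/(-724/3 - 2523/2 + (⅓)*(7569/16)) = 148/(-724/3 - 2523/2 + 2523/16) = 148/(-64567/48) = 148*(-48/64567) = -7104/64567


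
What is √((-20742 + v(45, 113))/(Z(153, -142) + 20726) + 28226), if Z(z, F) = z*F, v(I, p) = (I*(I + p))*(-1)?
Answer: √70634630/50 ≈ 168.09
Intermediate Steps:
v(I, p) = -I*(I + p)
Z(z, F) = F*z
√((-20742 + v(45, 113))/(Z(153, -142) + 20726) + 28226) = √((-20742 - 1*45*(45 + 113))/(-142*153 + 20726) + 28226) = √((-20742 - 1*45*158)/(-21726 + 20726) + 28226) = √((-20742 - 7110)/(-1000) + 28226) = √(-27852*(-1/1000) + 28226) = √(6963/250 + 28226) = √(7063463/250) = √70634630/50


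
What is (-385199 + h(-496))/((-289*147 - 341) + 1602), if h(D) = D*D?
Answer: 139183/41222 ≈ 3.3764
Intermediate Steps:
h(D) = D²
(-385199 + h(-496))/((-289*147 - 341) + 1602) = (-385199 + (-496)²)/((-289*147 - 341) + 1602) = (-385199 + 246016)/((-42483 - 341) + 1602) = -139183/(-42824 + 1602) = -139183/(-41222) = -139183*(-1/41222) = 139183/41222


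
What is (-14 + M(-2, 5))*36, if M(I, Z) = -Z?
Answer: -684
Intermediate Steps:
(-14 + M(-2, 5))*36 = (-14 - 1*5)*36 = (-14 - 5)*36 = -19*36 = -684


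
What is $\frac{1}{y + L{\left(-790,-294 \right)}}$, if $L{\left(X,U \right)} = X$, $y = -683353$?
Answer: $- \frac{1}{684143} \approx -1.4617 \cdot 10^{-6}$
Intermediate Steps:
$\frac{1}{y + L{\left(-790,-294 \right)}} = \frac{1}{-683353 - 790} = \frac{1}{-684143} = - \frac{1}{684143}$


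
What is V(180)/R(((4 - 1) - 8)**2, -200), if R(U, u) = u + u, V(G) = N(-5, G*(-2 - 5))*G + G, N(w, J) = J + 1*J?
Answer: 22671/20 ≈ 1133.6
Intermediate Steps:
N(w, J) = 2*J (N(w, J) = J + J = 2*J)
V(G) = G - 14*G**2 (V(G) = (2*(G*(-2 - 5)))*G + G = (2*(G*(-7)))*G + G = (2*(-7*G))*G + G = (-14*G)*G + G = -14*G**2 + G = G - 14*G**2)
R(U, u) = 2*u
V(180)/R(((4 - 1) - 8)**2, -200) = (180*(1 - 14*180))/((2*(-200))) = (180*(1 - 2520))/(-400) = (180*(-2519))*(-1/400) = -453420*(-1/400) = 22671/20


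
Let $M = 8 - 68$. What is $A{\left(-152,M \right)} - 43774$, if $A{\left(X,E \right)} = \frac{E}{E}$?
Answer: $-43773$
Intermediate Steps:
$M = -60$ ($M = 8 - 68 = -60$)
$A{\left(X,E \right)} = 1$
$A{\left(-152,M \right)} - 43774 = 1 - 43774 = -43773$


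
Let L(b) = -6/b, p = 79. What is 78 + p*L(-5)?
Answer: 864/5 ≈ 172.80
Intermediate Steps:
78 + p*L(-5) = 78 + 79*(-6/(-5)) = 78 + 79*(-6*(-⅕)) = 78 + 79*(6/5) = 78 + 474/5 = 864/5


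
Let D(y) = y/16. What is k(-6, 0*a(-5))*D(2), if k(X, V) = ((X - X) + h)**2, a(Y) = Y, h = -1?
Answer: 1/8 ≈ 0.12500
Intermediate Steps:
D(y) = y/16 (D(y) = y*(1/16) = y/16)
k(X, V) = 1 (k(X, V) = ((X - X) - 1)**2 = (0 - 1)**2 = (-1)**2 = 1)
k(-6, 0*a(-5))*D(2) = 1*((1/16)*2) = 1*(1/8) = 1/8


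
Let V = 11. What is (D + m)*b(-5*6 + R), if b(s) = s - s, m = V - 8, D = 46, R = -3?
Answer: 0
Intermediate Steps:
m = 3 (m = 11 - 8 = 3)
b(s) = 0
(D + m)*b(-5*6 + R) = (46 + 3)*0 = 49*0 = 0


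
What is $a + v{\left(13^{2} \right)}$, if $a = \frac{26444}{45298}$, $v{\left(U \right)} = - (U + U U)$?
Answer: $- \frac{59153868}{2059} \approx -28729.0$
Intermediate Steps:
$v{\left(U \right)} = - U - U^{2}$ ($v{\left(U \right)} = - (U + U^{2}) = - U - U^{2}$)
$a = \frac{1202}{2059}$ ($a = 26444 \cdot \frac{1}{45298} = \frac{1202}{2059} \approx 0.58378$)
$a + v{\left(13^{2} \right)} = \frac{1202}{2059} - 13^{2} \left(1 + 13^{2}\right) = \frac{1202}{2059} - 169 \left(1 + 169\right) = \frac{1202}{2059} - 169 \cdot 170 = \frac{1202}{2059} - 28730 = - \frac{59153868}{2059}$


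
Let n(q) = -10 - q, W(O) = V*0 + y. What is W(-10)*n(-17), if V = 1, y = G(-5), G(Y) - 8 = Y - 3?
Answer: 0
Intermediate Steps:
G(Y) = 5 + Y (G(Y) = 8 + (Y - 3) = 8 + (-3 + Y) = 5 + Y)
y = 0 (y = 5 - 5 = 0)
W(O) = 0 (W(O) = 1*0 + 0 = 0 + 0 = 0)
W(-10)*n(-17) = 0*(-10 - 1*(-17)) = 0*(-10 + 17) = 0*7 = 0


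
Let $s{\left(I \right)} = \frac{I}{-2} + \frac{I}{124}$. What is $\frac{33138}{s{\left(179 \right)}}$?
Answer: $- \frac{4109112}{10919} \approx -376.33$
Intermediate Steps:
$s{\left(I \right)} = - \frac{61 I}{124}$ ($s{\left(I \right)} = I \left(- \frac{1}{2}\right) + I \frac{1}{124} = - \frac{I}{2} + \frac{I}{124} = - \frac{61 I}{124}$)
$\frac{33138}{s{\left(179 \right)}} = \frac{33138}{\left(- \frac{61}{124}\right) 179} = \frac{33138}{- \frac{10919}{124}} = 33138 \left(- \frac{124}{10919}\right) = - \frac{4109112}{10919}$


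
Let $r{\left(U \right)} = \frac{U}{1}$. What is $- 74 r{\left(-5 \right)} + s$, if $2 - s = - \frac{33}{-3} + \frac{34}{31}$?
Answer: $\frac{11157}{31} \approx 359.9$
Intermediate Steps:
$r{\left(U \right)} = U$ ($r{\left(U \right)} = U 1 = U$)
$s = - \frac{313}{31}$ ($s = 2 - \left(- \frac{33}{-3} + \frac{34}{31}\right) = 2 - \left(\left(-33\right) \left(- \frac{1}{3}\right) + 34 \cdot \frac{1}{31}\right) = 2 - \left(11 + \frac{34}{31}\right) = 2 - \frac{375}{31} = - \frac{313}{31} \approx -10.097$)
$- 74 r{\left(-5 \right)} + s = \left(-74\right) \left(-5\right) - \frac{313}{31} = 370 - \frac{313}{31} = \frac{11157}{31}$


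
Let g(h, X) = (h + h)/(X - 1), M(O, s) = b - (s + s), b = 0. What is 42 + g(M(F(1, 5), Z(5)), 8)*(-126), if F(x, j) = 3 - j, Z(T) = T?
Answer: 402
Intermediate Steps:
M(O, s) = -2*s (M(O, s) = 0 - (s + s) = 0 - 2*s = -2*s)
g(h, X) = 2*h/(-1 + X) (g(h, X) = (2*h)/(-1 + X) = 2*h/(-1 + X))
42 + g(M(F(1, 5), Z(5)), 8)*(-126) = 42 + (2*(-2*5)/(-1 + 8))*(-126) = 42 + (2*(-10)/7)*(-126) = 42 + (2*(-10)*(1/7))*(-126) = 42 - 20/7*(-126) = 42 + 360 = 402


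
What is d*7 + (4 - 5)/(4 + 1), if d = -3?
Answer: -106/5 ≈ -21.200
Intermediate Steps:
d*7 + (4 - 5)/(4 + 1) = -3*7 + (4 - 5)/(4 + 1) = -21 - 1/5 = -21 - 1*⅕ = -21 - ⅕ = -106/5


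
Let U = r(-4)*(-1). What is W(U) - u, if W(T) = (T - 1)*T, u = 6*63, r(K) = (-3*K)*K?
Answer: 1878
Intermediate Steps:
r(K) = -3*K²
U = 48 (U = -3*(-4)²*(-1) = -3*16*(-1) = -48*(-1) = 48)
u = 378
W(T) = T*(-1 + T) (W(T) = (-1 + T)*T = T*(-1 + T))
W(U) - u = 48*(-1 + 48) - 1*378 = 48*47 - 378 = 2256 - 378 = 1878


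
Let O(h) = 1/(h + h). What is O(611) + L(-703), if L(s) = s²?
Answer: 603923399/1222 ≈ 4.9421e+5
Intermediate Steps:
O(h) = 1/(2*h)
O(611) + L(-703) = (½)/611 + (-703)² = (½)*(1/611) + 494209 = 1/1222 + 494209 = 603923399/1222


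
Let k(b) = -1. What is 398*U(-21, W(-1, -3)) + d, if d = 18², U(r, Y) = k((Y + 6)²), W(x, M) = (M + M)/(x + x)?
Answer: -74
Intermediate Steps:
W(x, M) = M/x (W(x, M) = (2*M)/((2*x)) = (2*M)*(1/(2*x)) = M/x)
U(r, Y) = -1
d = 324
398*U(-21, W(-1, -3)) + d = 398*(-1) + 324 = -398 + 324 = -74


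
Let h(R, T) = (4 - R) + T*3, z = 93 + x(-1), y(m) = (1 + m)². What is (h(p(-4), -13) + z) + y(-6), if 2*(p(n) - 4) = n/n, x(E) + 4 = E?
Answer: 147/2 ≈ 73.500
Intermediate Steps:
x(E) = -4 + E
p(n) = 9/2 (p(n) = 4 + (n/n)/2 = 4 + (½)*1 = 4 + ½ = 9/2)
z = 88 (z = 93 + (-4 - 1) = 93 - 5 = 88)
h(R, T) = 4 - R + 3*T (h(R, T) = (4 - R) + 3*T = 4 - R + 3*T)
(h(p(-4), -13) + z) + y(-6) = ((4 - 1*9/2 + 3*(-13)) + 88) + (1 - 6)² = ((4 - 9/2 - 39) + 88) + (-5)² = (-79/2 + 88) + 25 = 97/2 + 25 = 147/2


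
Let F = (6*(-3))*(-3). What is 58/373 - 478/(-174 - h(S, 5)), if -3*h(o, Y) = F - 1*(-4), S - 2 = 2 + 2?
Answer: 280897/86536 ≈ 3.2460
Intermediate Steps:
S = 6 (S = 2 + (2 + 2) = 2 + 4 = 6)
F = 54 (F = -18*(-3) = 54)
h(o, Y) = -58/3 (h(o, Y) = -(54 - 1*(-4))/3 = -(54 + 4)/3 = -1/3*58 = -58/3)
58/373 - 478/(-174 - h(S, 5)) = 58/373 - 478/(-174 - 1*(-58/3)) = 58*(1/373) - 478/(-174 + 58/3) = 58/373 - 478/(-464/3) = 58/373 - 478*(-3/464) = 58/373 + 717/232 = 280897/86536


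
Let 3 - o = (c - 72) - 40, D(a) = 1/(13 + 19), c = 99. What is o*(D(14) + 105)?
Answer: 3361/2 ≈ 1680.5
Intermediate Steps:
D(a) = 1/32
o = 16 (o = 3 - ((99 - 72) - 40) = 3 - (27 - 40) = 3 - 1*(-13) = 3 + 13 = 16)
o*(D(14) + 105) = 16*(1/32 + 105) = 16*(3361/32) = 3361/2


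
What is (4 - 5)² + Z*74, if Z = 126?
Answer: 9325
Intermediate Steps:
(4 - 5)² + Z*74 = (4 - 5)² + 126*74 = (-1)² + 9324 = 1 + 9324 = 9325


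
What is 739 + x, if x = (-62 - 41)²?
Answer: 11348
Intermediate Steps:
x = 10609 (x = (-103)² = 10609)
739 + x = 739 + 10609 = 11348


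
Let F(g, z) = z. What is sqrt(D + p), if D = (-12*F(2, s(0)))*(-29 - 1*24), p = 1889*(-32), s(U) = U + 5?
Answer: 2*I*sqrt(14317) ≈ 239.31*I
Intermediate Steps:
s(U) = 5 + U
p = -60448
D = 3180 (D = (-12*(5 + 0))*(-29 - 1*24) = (-12*5)*(-29 - 24) = -60*(-53) = 3180)
sqrt(D + p) = sqrt(3180 - 60448) = sqrt(-57268) = 2*I*sqrt(14317)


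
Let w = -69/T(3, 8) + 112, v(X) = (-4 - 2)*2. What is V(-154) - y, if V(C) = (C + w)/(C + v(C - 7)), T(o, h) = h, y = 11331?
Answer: -15047163/1328 ≈ -11331.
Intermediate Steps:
v(X) = -12 (v(X) = -6*2 = -12)
w = 827/8 (w = -69/8 + 112 = 827/8 ≈ 103.38)
V(C) = (827/8 + C)/(-12 + C) (V(C) = (C + 827/8)/(C - 12) = (827/8 + C)/(-12 + C))
V(-154) - y = (827/8 - 154)/(-12 - 154) - 1*11331 = -405/8/(-166) - 11331 = -1/166*(-405/8) - 11331 = 405/1328 - 11331 = -15047163/1328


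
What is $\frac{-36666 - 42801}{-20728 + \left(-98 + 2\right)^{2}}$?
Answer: $\frac{79467}{11512} \approx 6.903$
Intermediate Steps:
$\frac{-36666 - 42801}{-20728 + \left(-98 + 2\right)^{2}} = - \frac{79467}{-20728 + \left(-96\right)^{2}} = - \frac{79467}{-20728 + 9216} = - \frac{79467}{-11512} = \left(-79467\right) \left(- \frac{1}{11512}\right) = \frac{79467}{11512}$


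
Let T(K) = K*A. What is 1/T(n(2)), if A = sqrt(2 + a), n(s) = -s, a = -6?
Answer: I/4 ≈ 0.25*I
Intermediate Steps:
A = 2*I (A = sqrt(2 - 6) = sqrt(-4) = 2*I ≈ 2.0*I)
T(K) = 2*I*K (T(K) = K*(2*I) = 2*I*K)
1/T(n(2)) = 1/(2*I*(-1*2)) = 1/(2*I*(-2)) = 1/(-4*I) = I/4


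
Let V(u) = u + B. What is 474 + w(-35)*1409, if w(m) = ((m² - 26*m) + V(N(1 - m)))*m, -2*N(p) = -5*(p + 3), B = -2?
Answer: -219993267/2 ≈ -1.1000e+8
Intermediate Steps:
N(p) = 15/2 + 5*p/2 (N(p) = -(-5)*(p + 3)/2 = -(-5)*(3 + p)/2 = -(-15 - 5*p)/2 = 15/2 + 5*p/2)
V(u) = -2 + u (V(u) = u - 2 = -2 + u)
w(m) = m*(8 + m² - 57*m/2) (w(m) = ((m² - 26*m) + (-2 + (15/2 + 5*(1 - m)/2)))*m = ((m² - 26*m) + (-2 + (15/2 + (5/2 - 5*m/2))))*m = ((m² - 26*m) + (-2 + (10 - 5*m/2)))*m = ((m² - 26*m) + (8 - 5*m/2))*m = (8 + m² - 57*m/2)*m = m*(8 + m² - 57*m/2))
474 + w(-35)*1409 = 474 + ((½)*(-35)*(16 - 57*(-35) + 2*(-35)²))*1409 = 474 + ((½)*(-35)*(16 + 1995 + 2*1225))*1409 = 474 + ((½)*(-35)*(16 + 1995 + 2450))*1409 = 474 + ((½)*(-35)*4461)*1409 = 474 - 156135/2*1409 = 474 - 219994215/2 = -219993267/2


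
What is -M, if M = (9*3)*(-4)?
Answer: 108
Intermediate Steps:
M = -108 (M = 27*(-4) = -108)
-M = -1*(-108) = 108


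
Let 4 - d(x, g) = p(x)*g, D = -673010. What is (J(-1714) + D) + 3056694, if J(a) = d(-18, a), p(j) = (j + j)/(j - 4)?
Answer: 26251420/11 ≈ 2.3865e+6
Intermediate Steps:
p(j) = 2*j/(-4 + j) (p(j) = (2*j)/(-4 + j) = 2*j/(-4 + j))
d(x, g) = 4 - 2*g*x/(-4 + x) (d(x, g) = 4 - 2*x/(-4 + x)*g = 4 - 2*g*x/(-4 + x))
J(a) = 4 - 18*a/11 (J(a) = 2*(-8 + 2*(-18) - 1*a*(-18))/(-4 - 18) = 2*(-8 - 36 + 18*a)/(-22) = 2*(-1/22)*(-44 + 18*a) = 4 - 18*a/11)
(J(-1714) + D) + 3056694 = ((4 - 18/11*(-1714)) - 673010) + 3056694 = ((4 + 30852/11) - 673010) + 3056694 = (30896/11 - 673010) + 3056694 = -7372214/11 + 3056694 = 26251420/11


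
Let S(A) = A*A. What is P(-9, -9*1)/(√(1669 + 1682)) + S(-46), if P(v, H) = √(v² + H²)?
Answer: 2116 + 3*√6702/1117 ≈ 2116.2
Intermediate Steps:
S(A) = A²
P(v, H) = √(H² + v²)
P(-9, -9*1)/(√(1669 + 1682)) + S(-46) = √((-9*1)² + (-9)²)/(√(1669 + 1682)) + (-46)² = √((-9)² + 81)/(√3351) + 2116 = √(81 + 81)*(√3351/3351) + 2116 = √162*(√3351/3351) + 2116 = (9*√2)*(√3351/3351) + 2116 = 3*√6702/1117 + 2116 = 2116 + 3*√6702/1117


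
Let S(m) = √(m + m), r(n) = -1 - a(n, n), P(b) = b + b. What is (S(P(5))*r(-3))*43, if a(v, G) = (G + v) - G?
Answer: 172*√5 ≈ 384.60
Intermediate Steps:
P(b) = 2*b
a(v, G) = v
r(n) = -1 - n
S(m) = √2*√m (S(m) = √(2*m) = √2*√m)
(S(P(5))*r(-3))*43 = ((√2*√(2*5))*(-1 - 1*(-3)))*43 = ((√2*√10)*(-1 + 3))*43 = ((2*√5)*2)*43 = (4*√5)*43 = 172*√5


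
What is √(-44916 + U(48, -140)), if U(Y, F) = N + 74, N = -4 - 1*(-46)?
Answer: 80*I*√7 ≈ 211.66*I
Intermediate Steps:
N = 42 (N = -4 + 46 = 42)
U(Y, F) = 116 (U(Y, F) = 42 + 74 = 116)
√(-44916 + U(48, -140)) = √(-44916 + 116) = √(-44800) = 80*I*√7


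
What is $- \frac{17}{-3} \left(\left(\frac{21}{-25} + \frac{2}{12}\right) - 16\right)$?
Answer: $- \frac{42517}{450} \approx -94.482$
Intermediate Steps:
$- \frac{17}{-3} \left(\left(\frac{21}{-25} + \frac{2}{12}\right) - 16\right) = \left(-17\right) \left(- \frac{1}{3}\right) \left(\left(21 \left(- \frac{1}{25}\right) + 2 \cdot \frac{1}{12}\right) - 16\right) = \frac{17 \left(\left(- \frac{21}{25} + \frac{1}{6}\right) - 16\right)}{3} = \frac{17 \left(- \frac{101}{150} - 16\right)}{3} = \frac{17}{3} \left(- \frac{2501}{150}\right) = - \frac{42517}{450}$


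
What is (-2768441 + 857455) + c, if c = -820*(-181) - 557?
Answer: -1763123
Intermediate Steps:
c = 147863 (c = 148420 - 557 = 147863)
(-2768441 + 857455) + c = (-2768441 + 857455) + 147863 = -1910986 + 147863 = -1763123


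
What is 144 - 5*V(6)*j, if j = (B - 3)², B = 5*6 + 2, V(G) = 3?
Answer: -12471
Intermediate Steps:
B = 32 (B = 30 + 2 = 32)
j = 841 (j = (32 - 3)² = 29² = 841)
144 - 5*V(6)*j = 144 - 15*841 = 144 - 5*2523 = 144 - 12615 = -12471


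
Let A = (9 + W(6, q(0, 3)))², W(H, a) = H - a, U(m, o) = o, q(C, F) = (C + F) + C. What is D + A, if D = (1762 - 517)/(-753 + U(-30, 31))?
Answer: 102723/722 ≈ 142.28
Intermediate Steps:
q(C, F) = F + 2*C
D = -1245/722 (D = (1762 - 517)/(-753 + 31) = 1245/(-722) = 1245*(-1/722) = -1245/722 ≈ -1.7244)
A = 144 (A = (9 + (6 - (3 + 2*0)))² = (9 + (6 - (3 + 0)))² = (9 + (6 - 1*3))² = (9 + (6 - 3))² = (9 + 3)² = 12² = 144)
D + A = -1245/722 + 144 = 102723/722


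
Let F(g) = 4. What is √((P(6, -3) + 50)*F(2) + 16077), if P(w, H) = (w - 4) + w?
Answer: √16309 ≈ 127.71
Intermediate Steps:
P(w, H) = -4 + 2*w (P(w, H) = (-4 + w) + w = -4 + 2*w)
√((P(6, -3) + 50)*F(2) + 16077) = √(((-4 + 2*6) + 50)*4 + 16077) = √(((-4 + 12) + 50)*4 + 16077) = √((8 + 50)*4 + 16077) = √(58*4 + 16077) = √(232 + 16077) = √16309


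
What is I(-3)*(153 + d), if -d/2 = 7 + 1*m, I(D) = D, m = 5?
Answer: -387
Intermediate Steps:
d = -24 (d = -2*(7 + 1*5) = -2*(7 + 5) = -2*12 = -24)
I(-3)*(153 + d) = -3*(153 - 24) = -3*129 = -387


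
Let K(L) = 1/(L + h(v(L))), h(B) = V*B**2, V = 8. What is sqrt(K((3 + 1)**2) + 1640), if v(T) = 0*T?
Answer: sqrt(26241)/4 ≈ 40.498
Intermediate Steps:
v(T) = 0
h(B) = 8*B**2
K(L) = 1/L (K(L) = 1/(L + 8*0**2) = 1/(L + 8*0) = 1/(L + 0) = 1/L)
sqrt(K((3 + 1)**2) + 1640) = sqrt(1/((3 + 1)**2) + 1640) = sqrt(1/(4**2) + 1640) = sqrt(1/16 + 1640) = sqrt(26241/16) = sqrt(26241)/4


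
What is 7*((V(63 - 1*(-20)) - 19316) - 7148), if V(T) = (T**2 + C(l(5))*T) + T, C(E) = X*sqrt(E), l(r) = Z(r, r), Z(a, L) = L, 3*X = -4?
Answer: -136444 - 2324*sqrt(5)/3 ≈ -1.3818e+5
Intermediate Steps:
X = -4/3 (X = (1/3)*(-4) = -4/3 ≈ -1.3333)
l(r) = r
C(E) = -4*sqrt(E)/3
V(T) = T + T**2 - 4*T*sqrt(5)/3 (V(T) = (T**2 + (-4*sqrt(5)/3)*T) + T = (T**2 - 4*T*sqrt(5)/3) + T = T + T**2 - 4*T*sqrt(5)/3)
7*((V(63 - 1*(-20)) - 19316) - 7148) = 7*(((63 - 1*(-20))*(3 - 4*sqrt(5) + 3*(63 - 1*(-20)))/3 - 19316) - 7148) = 7*(((63 + 20)*(3 - 4*sqrt(5) + 3*(63 + 20))/3 - 19316) - 7148) = 7*(((1/3)*83*(3 - 4*sqrt(5) + 3*83) - 19316) - 7148) = 7*(((1/3)*83*(3 - 4*sqrt(5) + 249) - 19316) - 7148) = 7*(((1/3)*83*(252 - 4*sqrt(5)) - 19316) - 7148) = 7*(((6972 - 332*sqrt(5)/3) - 19316) - 7148) = 7*((-12344 - 332*sqrt(5)/3) - 7148) = 7*(-19492 - 332*sqrt(5)/3) = -136444 - 2324*sqrt(5)/3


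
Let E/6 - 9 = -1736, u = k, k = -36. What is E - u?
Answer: -10326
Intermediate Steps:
u = -36
E = -10362 (E = 54 + 6*(-1736) = 54 - 10416 = -10362)
E - u = -10362 - 1*(-36) = -10362 + 36 = -10326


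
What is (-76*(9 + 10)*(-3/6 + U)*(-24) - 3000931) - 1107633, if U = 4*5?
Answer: -3432772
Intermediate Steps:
U = 20
(-76*(9 + 10)*(-3/6 + U)*(-24) - 3000931) - 1107633 = (-76*(9 + 10)*(-3/6 + 20)*(-24) - 3000931) - 1107633 = (-1444*(-3*1/6 + 20)*(-24) - 3000931) - 1107633 = (-1444*(-1/2 + 20)*(-24) - 3000931) - 1107633 = (-1444*39/2*(-24) - 3000931) - 1107633 = (-76*741/2*(-24) - 3000931) - 1107633 = (-28158*(-24) - 3000931) - 1107633 = (675792 - 3000931) - 1107633 = -2325139 - 1107633 = -3432772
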